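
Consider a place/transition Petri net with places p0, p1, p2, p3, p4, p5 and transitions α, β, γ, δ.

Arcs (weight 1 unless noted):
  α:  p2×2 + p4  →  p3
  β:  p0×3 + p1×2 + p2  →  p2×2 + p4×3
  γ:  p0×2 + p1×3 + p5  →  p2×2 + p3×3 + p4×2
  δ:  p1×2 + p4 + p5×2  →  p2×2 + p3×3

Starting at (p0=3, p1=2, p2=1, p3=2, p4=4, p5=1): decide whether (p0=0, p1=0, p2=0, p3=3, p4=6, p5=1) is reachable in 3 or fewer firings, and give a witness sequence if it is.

step 1: fire β:  (p0=3, p1=2, p2=1, p3=2, p4=4, p5=1) → (p0=0, p1=0, p2=2, p3=2, p4=7, p5=1)
step 2: fire α:  (p0=0, p1=0, p2=2, p3=2, p4=7, p5=1) → (p0=0, p1=0, p2=0, p3=3, p4=6, p5=1)

YES — reachable via ⟨β, α⟩ (2 firings)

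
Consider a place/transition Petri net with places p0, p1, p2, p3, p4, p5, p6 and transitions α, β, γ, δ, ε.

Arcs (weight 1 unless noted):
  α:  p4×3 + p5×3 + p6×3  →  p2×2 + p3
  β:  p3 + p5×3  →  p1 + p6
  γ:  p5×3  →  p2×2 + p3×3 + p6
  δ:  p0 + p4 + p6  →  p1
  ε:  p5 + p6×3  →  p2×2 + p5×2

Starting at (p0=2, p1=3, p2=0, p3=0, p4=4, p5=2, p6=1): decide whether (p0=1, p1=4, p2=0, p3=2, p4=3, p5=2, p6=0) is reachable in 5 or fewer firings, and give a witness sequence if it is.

NO — not reachable within 5 firings

depth 0: 1 marking
depth 1: 2 markings reached so far
depth 2: 2 markings reached so far
(frontier empty at depth 2; search complete)
target is not among the 2 markings reachable within 5 steps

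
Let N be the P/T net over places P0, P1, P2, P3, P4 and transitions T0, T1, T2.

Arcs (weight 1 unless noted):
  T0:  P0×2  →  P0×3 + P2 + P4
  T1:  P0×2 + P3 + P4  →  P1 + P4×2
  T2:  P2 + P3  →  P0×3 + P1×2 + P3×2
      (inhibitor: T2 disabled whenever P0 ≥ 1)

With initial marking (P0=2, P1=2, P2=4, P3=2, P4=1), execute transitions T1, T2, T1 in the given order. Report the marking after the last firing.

(P0=1, P1=6, P2=3, P3=1, P4=3)

step 1: fire T1:  (P0=2, P1=2, P2=4, P3=2, P4=1) → (P0=0, P1=3, P2=4, P3=1, P4=2)
step 2: fire T2:  (P0=0, P1=3, P2=4, P3=1, P4=2) → (P0=3, P1=5, P2=3, P3=2, P4=2)
step 3: fire T1:  (P0=3, P1=5, P2=3, P3=2, P4=2) → (P0=1, P1=6, P2=3, P3=1, P4=3)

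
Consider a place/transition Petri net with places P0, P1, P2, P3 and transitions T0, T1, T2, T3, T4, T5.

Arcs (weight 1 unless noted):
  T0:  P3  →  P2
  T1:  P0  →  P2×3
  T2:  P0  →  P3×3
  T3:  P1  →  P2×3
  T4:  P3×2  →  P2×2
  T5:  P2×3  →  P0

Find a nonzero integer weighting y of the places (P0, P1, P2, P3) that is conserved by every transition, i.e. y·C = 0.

Incidence matrix C (rows=places, cols=transitions):
       T0   T1   T2   T3   T4   T5
   P0   0   -1   -1    0    0    1
   P1   0    0    0   -1    0    0
   P2   1    3    0    3    2   -3
   P3  -1    0    3    0   -2    0

Candidate y = [3, 3, 1, 1]; check y·C column-wise:
  col T0: 3·0 + 3·0 + 1·1 + 1·-1 = 0
  col T1: 3·-1 + 3·0 + 1·3 + 1·0 = 0
  col T2: 3·-1 + 3·0 + 1·0 + 1·3 = 0
  col T3: 3·0 + 3·-1 + 1·3 + 1·0 = 0
  col T4: 3·0 + 3·0 + 1·2 + 1·-2 = 0
  col T5: 3·1 + 3·0 + 1·-3 + 1·0 = 0

y = (P0:3, P1:3, P2:1, P3:1)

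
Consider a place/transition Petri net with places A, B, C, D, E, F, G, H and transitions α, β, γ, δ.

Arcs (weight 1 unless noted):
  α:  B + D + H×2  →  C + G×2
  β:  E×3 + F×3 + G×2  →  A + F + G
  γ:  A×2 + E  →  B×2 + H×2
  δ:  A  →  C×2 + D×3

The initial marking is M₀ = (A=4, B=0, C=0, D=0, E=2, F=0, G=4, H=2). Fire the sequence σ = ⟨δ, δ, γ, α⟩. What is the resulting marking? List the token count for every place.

(A=0, B=1, C=5, D=5, E=1, F=0, G=6, H=2)

step 1: fire δ:  (A=4, B=0, C=0, D=0, E=2, F=0, G=4, H=2) → (A=3, B=0, C=2, D=3, E=2, F=0, G=4, H=2)
step 2: fire δ:  (A=3, B=0, C=2, D=3, E=2, F=0, G=4, H=2) → (A=2, B=0, C=4, D=6, E=2, F=0, G=4, H=2)
step 3: fire γ:  (A=2, B=0, C=4, D=6, E=2, F=0, G=4, H=2) → (A=0, B=2, C=4, D=6, E=1, F=0, G=4, H=4)
step 4: fire α:  (A=0, B=2, C=4, D=6, E=1, F=0, G=4, H=4) → (A=0, B=1, C=5, D=5, E=1, F=0, G=6, H=2)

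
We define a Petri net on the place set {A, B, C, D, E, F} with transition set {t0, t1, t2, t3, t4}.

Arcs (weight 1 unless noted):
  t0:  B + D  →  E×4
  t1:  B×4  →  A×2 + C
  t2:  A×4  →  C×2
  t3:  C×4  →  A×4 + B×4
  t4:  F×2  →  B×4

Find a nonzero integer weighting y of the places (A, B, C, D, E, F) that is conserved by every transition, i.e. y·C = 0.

Incidence matrix C (rows=places, cols=transitions):
       t0   t1   t2   t3   t4
    A   0    2   -4    4    0
    B  -1   -4    0    4    4
    C   0    1    2   -4    0
    D  -1    0    0    0    0
    E   4    0    0    0    0
    F   0    0    0    0   -2

Candidate y = [0, 0, 0, 4, 1, 0]; check y·C column-wise:
  col t0: 0·-1 + 4·-1 + 1·4 = 0
  col t1: 0·2 + 0·-4 + 0·1 + 4·0 + 1·0 = 0
  col t2: 0·-4 + 0·2 + 4·0 + 1·0 = 0
  col t3: 0·4 + 0·4 + 0·-4 + 4·0 + 1·0 = 0
  col t4: 0·4 + 4·0 + 1·0 + 0·-2 = 0

y = (A:0, B:0, C:0, D:4, E:1, F:0)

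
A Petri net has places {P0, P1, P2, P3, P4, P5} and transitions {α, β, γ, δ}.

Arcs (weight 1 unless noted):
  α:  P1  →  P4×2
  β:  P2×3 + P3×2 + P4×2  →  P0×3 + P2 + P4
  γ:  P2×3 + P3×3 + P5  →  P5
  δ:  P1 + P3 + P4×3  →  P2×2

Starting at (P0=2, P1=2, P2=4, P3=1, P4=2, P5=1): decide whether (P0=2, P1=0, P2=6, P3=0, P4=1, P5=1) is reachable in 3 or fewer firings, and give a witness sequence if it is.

YES — reachable via ⟨α, δ⟩ (2 firings)

step 1: fire α:  (P0=2, P1=2, P2=4, P3=1, P4=2, P5=1) → (P0=2, P1=1, P2=4, P3=1, P4=4, P5=1)
step 2: fire δ:  (P0=2, P1=1, P2=4, P3=1, P4=4, P5=1) → (P0=2, P1=0, P2=6, P3=0, P4=1, P5=1)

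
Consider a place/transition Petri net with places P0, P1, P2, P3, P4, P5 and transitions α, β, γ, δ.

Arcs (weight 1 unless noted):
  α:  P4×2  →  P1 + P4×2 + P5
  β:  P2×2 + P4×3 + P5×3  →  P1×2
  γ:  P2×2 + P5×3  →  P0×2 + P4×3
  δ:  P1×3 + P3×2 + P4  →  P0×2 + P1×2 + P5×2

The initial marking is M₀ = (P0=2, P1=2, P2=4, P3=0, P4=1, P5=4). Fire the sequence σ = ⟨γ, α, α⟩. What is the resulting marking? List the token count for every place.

step 1: fire γ:  (P0=2, P1=2, P2=4, P3=0, P4=1, P5=4) → (P0=4, P1=2, P2=2, P3=0, P4=4, P5=1)
step 2: fire α:  (P0=4, P1=2, P2=2, P3=0, P4=4, P5=1) → (P0=4, P1=3, P2=2, P3=0, P4=4, P5=2)
step 3: fire α:  (P0=4, P1=3, P2=2, P3=0, P4=4, P5=2) → (P0=4, P1=4, P2=2, P3=0, P4=4, P5=3)

(P0=4, P1=4, P2=2, P3=0, P4=4, P5=3)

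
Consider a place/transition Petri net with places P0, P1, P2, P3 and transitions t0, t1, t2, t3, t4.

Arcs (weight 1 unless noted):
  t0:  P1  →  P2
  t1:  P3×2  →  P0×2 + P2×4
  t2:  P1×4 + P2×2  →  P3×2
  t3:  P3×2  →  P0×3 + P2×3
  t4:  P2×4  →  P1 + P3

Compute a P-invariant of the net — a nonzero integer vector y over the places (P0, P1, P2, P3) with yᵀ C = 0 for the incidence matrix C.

Incidence matrix C (rows=places, cols=transitions):
       t0   t1   t2   t3   t4
   P0   0    2    0    3    0
   P1  -1    0   -4    0    1
   P2   1    4   -2    3   -4
   P3   0   -2    2   -2    1

Candidate y = [1, 1, 1, 3]; check y·C column-wise:
  col t0: 1·0 + 1·-1 + 1·1 + 3·0 = 0
  col t1: 1·2 + 1·0 + 1·4 + 3·-2 = 0
  col t2: 1·0 + 1·-4 + 1·-2 + 3·2 = 0
  col t3: 1·3 + 1·0 + 1·3 + 3·-2 = 0
  col t4: 1·0 + 1·1 + 1·-4 + 3·1 = 0

y = (P0:1, P1:1, P2:1, P3:3)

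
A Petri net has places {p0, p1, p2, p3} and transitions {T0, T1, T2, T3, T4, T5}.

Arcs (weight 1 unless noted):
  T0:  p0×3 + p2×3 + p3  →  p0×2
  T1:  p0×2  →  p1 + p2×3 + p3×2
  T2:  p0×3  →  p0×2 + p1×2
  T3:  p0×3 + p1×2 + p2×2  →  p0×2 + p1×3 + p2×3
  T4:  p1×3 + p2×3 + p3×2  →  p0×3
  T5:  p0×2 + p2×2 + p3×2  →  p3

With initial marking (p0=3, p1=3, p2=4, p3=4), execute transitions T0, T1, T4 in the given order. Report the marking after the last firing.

step 1: fire T0:  (p0=3, p1=3, p2=4, p3=4) → (p0=2, p1=3, p2=1, p3=3)
step 2: fire T1:  (p0=2, p1=3, p2=1, p3=3) → (p0=0, p1=4, p2=4, p3=5)
step 3: fire T4:  (p0=0, p1=4, p2=4, p3=5) → (p0=3, p1=1, p2=1, p3=3)

(p0=3, p1=1, p2=1, p3=3)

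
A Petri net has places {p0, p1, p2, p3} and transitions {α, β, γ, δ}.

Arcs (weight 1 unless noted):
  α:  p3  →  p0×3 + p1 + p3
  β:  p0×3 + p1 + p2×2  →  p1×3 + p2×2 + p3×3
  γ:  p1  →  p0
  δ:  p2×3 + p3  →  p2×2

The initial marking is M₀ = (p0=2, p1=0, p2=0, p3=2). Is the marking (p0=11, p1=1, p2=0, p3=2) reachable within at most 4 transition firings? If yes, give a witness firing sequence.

depth 0: 1 marking
depth 1: 2 markings reached so far
depth 2: 4 markings reached so far
depth 3: 6 markings reached so far
depth 4: 9 markings reached so far
target is not among the 9 markings reachable within 4 steps

NO — not reachable within 4 firings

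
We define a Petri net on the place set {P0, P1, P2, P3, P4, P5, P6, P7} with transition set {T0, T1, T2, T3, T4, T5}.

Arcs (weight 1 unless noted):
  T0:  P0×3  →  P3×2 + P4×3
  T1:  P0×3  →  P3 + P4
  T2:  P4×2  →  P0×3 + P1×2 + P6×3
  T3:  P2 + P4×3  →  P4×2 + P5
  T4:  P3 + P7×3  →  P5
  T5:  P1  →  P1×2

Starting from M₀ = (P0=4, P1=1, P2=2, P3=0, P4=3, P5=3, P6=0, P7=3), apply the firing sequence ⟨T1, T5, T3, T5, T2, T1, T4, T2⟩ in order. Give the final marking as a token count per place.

(P0=4, P1=7, P2=1, P3=1, P4=0, P5=5, P6=6, P7=0)

step 1: fire T1:  (P0=4, P1=1, P2=2, P3=0, P4=3, P5=3, P6=0, P7=3) → (P0=1, P1=1, P2=2, P3=1, P4=4, P5=3, P6=0, P7=3)
step 2: fire T5:  (P0=1, P1=1, P2=2, P3=1, P4=4, P5=3, P6=0, P7=3) → (P0=1, P1=2, P2=2, P3=1, P4=4, P5=3, P6=0, P7=3)
step 3: fire T3:  (P0=1, P1=2, P2=2, P3=1, P4=4, P5=3, P6=0, P7=3) → (P0=1, P1=2, P2=1, P3=1, P4=3, P5=4, P6=0, P7=3)
step 4: fire T5:  (P0=1, P1=2, P2=1, P3=1, P4=3, P5=4, P6=0, P7=3) → (P0=1, P1=3, P2=1, P3=1, P4=3, P5=4, P6=0, P7=3)
step 5: fire T2:  (P0=1, P1=3, P2=1, P3=1, P4=3, P5=4, P6=0, P7=3) → (P0=4, P1=5, P2=1, P3=1, P4=1, P5=4, P6=3, P7=3)
step 6: fire T1:  (P0=4, P1=5, P2=1, P3=1, P4=1, P5=4, P6=3, P7=3) → (P0=1, P1=5, P2=1, P3=2, P4=2, P5=4, P6=3, P7=3)
step 7: fire T4:  (P0=1, P1=5, P2=1, P3=2, P4=2, P5=4, P6=3, P7=3) → (P0=1, P1=5, P2=1, P3=1, P4=2, P5=5, P6=3, P7=0)
step 8: fire T2:  (P0=1, P1=5, P2=1, P3=1, P4=2, P5=5, P6=3, P7=0) → (P0=4, P1=7, P2=1, P3=1, P4=0, P5=5, P6=6, P7=0)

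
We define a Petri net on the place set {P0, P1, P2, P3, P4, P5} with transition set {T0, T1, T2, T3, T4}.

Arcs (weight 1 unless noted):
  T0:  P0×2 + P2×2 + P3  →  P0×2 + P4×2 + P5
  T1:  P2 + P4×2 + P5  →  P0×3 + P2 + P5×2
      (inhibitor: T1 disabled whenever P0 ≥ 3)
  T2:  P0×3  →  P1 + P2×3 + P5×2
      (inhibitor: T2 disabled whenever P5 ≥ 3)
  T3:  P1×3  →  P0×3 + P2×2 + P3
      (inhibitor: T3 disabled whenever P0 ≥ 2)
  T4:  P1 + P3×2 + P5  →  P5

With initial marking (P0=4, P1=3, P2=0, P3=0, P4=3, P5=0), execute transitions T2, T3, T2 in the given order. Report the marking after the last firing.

step 1: fire T2:  (P0=4, P1=3, P2=0, P3=0, P4=3, P5=0) → (P0=1, P1=4, P2=3, P3=0, P4=3, P5=2)
step 2: fire T3:  (P0=1, P1=4, P2=3, P3=0, P4=3, P5=2) → (P0=4, P1=1, P2=5, P3=1, P4=3, P5=2)
step 3: fire T2:  (P0=4, P1=1, P2=5, P3=1, P4=3, P5=2) → (P0=1, P1=2, P2=8, P3=1, P4=3, P5=4)

(P0=1, P1=2, P2=8, P3=1, P4=3, P5=4)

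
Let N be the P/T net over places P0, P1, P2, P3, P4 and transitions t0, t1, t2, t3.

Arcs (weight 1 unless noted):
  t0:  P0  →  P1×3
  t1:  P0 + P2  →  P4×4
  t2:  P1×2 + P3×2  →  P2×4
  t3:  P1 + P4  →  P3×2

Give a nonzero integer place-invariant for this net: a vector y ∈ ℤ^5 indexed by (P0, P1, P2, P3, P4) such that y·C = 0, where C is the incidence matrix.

y = (P0:3, P1:1, P2:1, P3:1, P4:1)

Incidence matrix C (rows=places, cols=transitions):
       t0   t1   t2   t3
   P0  -1   -1    0    0
   P1   3    0   -2   -1
   P2   0   -1    4    0
   P3   0    0   -2    2
   P4   0    4    0   -1

Candidate y = [3, 1, 1, 1, 1]; check y·C column-wise:
  col t0: 3·-1 + 1·3 + 1·0 + 1·0 + 1·0 = 0
  col t1: 3·-1 + 1·0 + 1·-1 + 1·0 + 1·4 = 0
  col t2: 3·0 + 1·-2 + 1·4 + 1·-2 + 1·0 = 0
  col t3: 3·0 + 1·-1 + 1·0 + 1·2 + 1·-1 = 0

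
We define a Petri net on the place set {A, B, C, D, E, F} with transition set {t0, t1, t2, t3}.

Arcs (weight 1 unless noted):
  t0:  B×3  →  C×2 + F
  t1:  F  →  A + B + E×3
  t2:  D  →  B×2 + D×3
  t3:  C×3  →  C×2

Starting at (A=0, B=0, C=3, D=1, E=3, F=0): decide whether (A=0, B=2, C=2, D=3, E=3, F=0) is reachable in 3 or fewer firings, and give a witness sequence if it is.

YES — reachable via ⟨t2, t3⟩ (2 firings)

step 1: fire t2:  (A=0, B=0, C=3, D=1, E=3, F=0) → (A=0, B=2, C=3, D=3, E=3, F=0)
step 2: fire t3:  (A=0, B=2, C=3, D=3, E=3, F=0) → (A=0, B=2, C=2, D=3, E=3, F=0)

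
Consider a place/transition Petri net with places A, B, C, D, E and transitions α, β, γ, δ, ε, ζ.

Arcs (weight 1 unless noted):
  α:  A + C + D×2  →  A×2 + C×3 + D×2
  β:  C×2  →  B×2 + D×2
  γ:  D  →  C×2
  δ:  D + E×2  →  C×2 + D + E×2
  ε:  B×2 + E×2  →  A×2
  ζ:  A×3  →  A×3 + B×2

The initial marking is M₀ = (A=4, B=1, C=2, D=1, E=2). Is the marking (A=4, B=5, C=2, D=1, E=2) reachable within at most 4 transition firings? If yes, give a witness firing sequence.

step 1: fire ζ:  (A=4, B=1, C=2, D=1, E=2) → (A=4, B=3, C=2, D=1, E=2)
step 2: fire ζ:  (A=4, B=3, C=2, D=1, E=2) → (A=4, B=5, C=2, D=1, E=2)

YES — reachable via ⟨ζ, ζ⟩ (2 firings)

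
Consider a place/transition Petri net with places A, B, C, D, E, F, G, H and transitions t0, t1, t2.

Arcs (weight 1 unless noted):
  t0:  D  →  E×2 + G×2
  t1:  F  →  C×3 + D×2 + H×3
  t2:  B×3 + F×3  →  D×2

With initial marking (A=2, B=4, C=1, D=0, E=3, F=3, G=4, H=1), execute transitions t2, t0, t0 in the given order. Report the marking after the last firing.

step 1: fire t2:  (A=2, B=4, C=1, D=0, E=3, F=3, G=4, H=1) → (A=2, B=1, C=1, D=2, E=3, F=0, G=4, H=1)
step 2: fire t0:  (A=2, B=1, C=1, D=2, E=3, F=0, G=4, H=1) → (A=2, B=1, C=1, D=1, E=5, F=0, G=6, H=1)
step 3: fire t0:  (A=2, B=1, C=1, D=1, E=5, F=0, G=6, H=1) → (A=2, B=1, C=1, D=0, E=7, F=0, G=8, H=1)

(A=2, B=1, C=1, D=0, E=7, F=0, G=8, H=1)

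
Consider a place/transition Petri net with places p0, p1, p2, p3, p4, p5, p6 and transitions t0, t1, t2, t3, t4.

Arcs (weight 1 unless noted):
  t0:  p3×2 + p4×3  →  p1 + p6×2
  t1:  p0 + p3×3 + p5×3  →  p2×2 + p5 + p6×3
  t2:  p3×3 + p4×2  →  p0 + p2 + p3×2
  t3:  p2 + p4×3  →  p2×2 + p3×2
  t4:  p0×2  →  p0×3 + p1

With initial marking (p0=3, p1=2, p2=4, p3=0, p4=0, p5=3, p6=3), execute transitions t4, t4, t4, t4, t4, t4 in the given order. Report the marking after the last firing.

step 1: fire t4:  (p0=3, p1=2, p2=4, p3=0, p4=0, p5=3, p6=3) → (p0=4, p1=3, p2=4, p3=0, p4=0, p5=3, p6=3)
step 2: fire t4:  (p0=4, p1=3, p2=4, p3=0, p4=0, p5=3, p6=3) → (p0=5, p1=4, p2=4, p3=0, p4=0, p5=3, p6=3)
step 3: fire t4:  (p0=5, p1=4, p2=4, p3=0, p4=0, p5=3, p6=3) → (p0=6, p1=5, p2=4, p3=0, p4=0, p5=3, p6=3)
step 4: fire t4:  (p0=6, p1=5, p2=4, p3=0, p4=0, p5=3, p6=3) → (p0=7, p1=6, p2=4, p3=0, p4=0, p5=3, p6=3)
step 5: fire t4:  (p0=7, p1=6, p2=4, p3=0, p4=0, p5=3, p6=3) → (p0=8, p1=7, p2=4, p3=0, p4=0, p5=3, p6=3)
step 6: fire t4:  (p0=8, p1=7, p2=4, p3=0, p4=0, p5=3, p6=3) → (p0=9, p1=8, p2=4, p3=0, p4=0, p5=3, p6=3)

(p0=9, p1=8, p2=4, p3=0, p4=0, p5=3, p6=3)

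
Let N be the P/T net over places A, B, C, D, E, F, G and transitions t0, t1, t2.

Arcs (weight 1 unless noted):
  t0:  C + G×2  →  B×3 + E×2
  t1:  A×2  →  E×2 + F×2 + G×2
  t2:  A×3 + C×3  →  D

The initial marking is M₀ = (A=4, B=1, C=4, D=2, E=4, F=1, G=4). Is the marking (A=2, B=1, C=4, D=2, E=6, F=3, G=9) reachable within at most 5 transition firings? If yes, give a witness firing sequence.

NO — not reachable within 5 firings

depth 0: 1 marking
depth 1: 4 markings reached so far
depth 2: 8 markings reached so far
depth 3: 10 markings reached so far
depth 4: 12 markings reached so far
depth 5: 13 markings reached so far
target is not among the 13 markings reachable within 5 steps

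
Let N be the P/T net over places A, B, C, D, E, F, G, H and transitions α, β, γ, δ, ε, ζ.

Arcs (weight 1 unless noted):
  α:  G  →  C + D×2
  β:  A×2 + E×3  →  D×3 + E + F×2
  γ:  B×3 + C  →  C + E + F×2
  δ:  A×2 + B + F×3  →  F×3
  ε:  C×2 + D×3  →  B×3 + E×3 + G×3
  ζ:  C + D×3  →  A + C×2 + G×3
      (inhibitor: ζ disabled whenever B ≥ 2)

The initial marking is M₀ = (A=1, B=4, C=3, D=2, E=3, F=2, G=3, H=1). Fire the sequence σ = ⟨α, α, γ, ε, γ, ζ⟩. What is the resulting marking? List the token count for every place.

step 1: fire α:  (A=1, B=4, C=3, D=2, E=3, F=2, G=3, H=1) → (A=1, B=4, C=4, D=4, E=3, F=2, G=2, H=1)
step 2: fire α:  (A=1, B=4, C=4, D=4, E=3, F=2, G=2, H=1) → (A=1, B=4, C=5, D=6, E=3, F=2, G=1, H=1)
step 3: fire γ:  (A=1, B=4, C=5, D=6, E=3, F=2, G=1, H=1) → (A=1, B=1, C=5, D=6, E=4, F=4, G=1, H=1)
step 4: fire ε:  (A=1, B=1, C=5, D=6, E=4, F=4, G=1, H=1) → (A=1, B=4, C=3, D=3, E=7, F=4, G=4, H=1)
step 5: fire γ:  (A=1, B=4, C=3, D=3, E=7, F=4, G=4, H=1) → (A=1, B=1, C=3, D=3, E=8, F=6, G=4, H=1)
step 6: fire ζ:  (A=1, B=1, C=3, D=3, E=8, F=6, G=4, H=1) → (A=2, B=1, C=4, D=0, E=8, F=6, G=7, H=1)

(A=2, B=1, C=4, D=0, E=8, F=6, G=7, H=1)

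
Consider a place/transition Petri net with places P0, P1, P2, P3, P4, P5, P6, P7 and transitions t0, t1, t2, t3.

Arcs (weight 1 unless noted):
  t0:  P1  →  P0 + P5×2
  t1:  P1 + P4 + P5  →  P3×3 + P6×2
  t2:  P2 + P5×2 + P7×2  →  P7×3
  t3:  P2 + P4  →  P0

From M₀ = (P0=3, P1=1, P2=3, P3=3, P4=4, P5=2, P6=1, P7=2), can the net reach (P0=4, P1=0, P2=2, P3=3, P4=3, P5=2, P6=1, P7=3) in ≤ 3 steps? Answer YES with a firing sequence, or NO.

depth 0: 1 marking
depth 1: 5 markings reached so far
depth 2: 10 markings reached so far
depth 3: 16 markings reached so far
target is not among the 16 markings reachable within 3 steps

NO — not reachable within 3 firings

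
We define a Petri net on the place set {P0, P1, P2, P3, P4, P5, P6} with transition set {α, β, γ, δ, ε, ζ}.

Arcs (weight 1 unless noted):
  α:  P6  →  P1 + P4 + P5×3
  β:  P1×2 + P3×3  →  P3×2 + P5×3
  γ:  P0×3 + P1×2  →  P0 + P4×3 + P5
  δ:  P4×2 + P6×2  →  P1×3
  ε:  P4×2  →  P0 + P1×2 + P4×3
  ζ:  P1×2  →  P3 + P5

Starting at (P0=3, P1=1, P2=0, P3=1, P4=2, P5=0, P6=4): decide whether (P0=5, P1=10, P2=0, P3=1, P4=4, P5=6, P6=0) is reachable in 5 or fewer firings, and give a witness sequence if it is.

step 1: fire α:  (P0=3, P1=1, P2=0, P3=1, P4=2, P5=0, P6=4) → (P0=3, P1=2, P2=0, P3=1, P4=3, P5=3, P6=3)
step 2: fire α:  (P0=3, P1=2, P2=0, P3=1, P4=3, P5=3, P6=3) → (P0=3, P1=3, P2=0, P3=1, P4=4, P5=6, P6=2)
step 3: fire δ:  (P0=3, P1=3, P2=0, P3=1, P4=4, P5=6, P6=2) → (P0=3, P1=6, P2=0, P3=1, P4=2, P5=6, P6=0)
step 4: fire ε:  (P0=3, P1=6, P2=0, P3=1, P4=2, P5=6, P6=0) → (P0=4, P1=8, P2=0, P3=1, P4=3, P5=6, P6=0)
step 5: fire ε:  (P0=4, P1=8, P2=0, P3=1, P4=3, P5=6, P6=0) → (P0=5, P1=10, P2=0, P3=1, P4=4, P5=6, P6=0)

YES — reachable via ⟨α, α, δ, ε, ε⟩ (5 firings)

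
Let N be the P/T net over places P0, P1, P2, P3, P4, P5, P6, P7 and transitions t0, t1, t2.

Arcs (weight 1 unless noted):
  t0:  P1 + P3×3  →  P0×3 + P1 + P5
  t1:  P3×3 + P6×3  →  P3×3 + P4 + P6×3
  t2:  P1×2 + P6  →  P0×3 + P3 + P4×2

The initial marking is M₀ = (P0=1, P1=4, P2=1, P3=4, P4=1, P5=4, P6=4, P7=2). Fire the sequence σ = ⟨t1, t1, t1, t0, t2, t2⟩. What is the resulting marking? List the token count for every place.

(P0=10, P1=0, P2=1, P3=3, P4=8, P5=5, P6=2, P7=2)

step 1: fire t1:  (P0=1, P1=4, P2=1, P3=4, P4=1, P5=4, P6=4, P7=2) → (P0=1, P1=4, P2=1, P3=4, P4=2, P5=4, P6=4, P7=2)
step 2: fire t1:  (P0=1, P1=4, P2=1, P3=4, P4=2, P5=4, P6=4, P7=2) → (P0=1, P1=4, P2=1, P3=4, P4=3, P5=4, P6=4, P7=2)
step 3: fire t1:  (P0=1, P1=4, P2=1, P3=4, P4=3, P5=4, P6=4, P7=2) → (P0=1, P1=4, P2=1, P3=4, P4=4, P5=4, P6=4, P7=2)
step 4: fire t0:  (P0=1, P1=4, P2=1, P3=4, P4=4, P5=4, P6=4, P7=2) → (P0=4, P1=4, P2=1, P3=1, P4=4, P5=5, P6=4, P7=2)
step 5: fire t2:  (P0=4, P1=4, P2=1, P3=1, P4=4, P5=5, P6=4, P7=2) → (P0=7, P1=2, P2=1, P3=2, P4=6, P5=5, P6=3, P7=2)
step 6: fire t2:  (P0=7, P1=2, P2=1, P3=2, P4=6, P5=5, P6=3, P7=2) → (P0=10, P1=0, P2=1, P3=3, P4=8, P5=5, P6=2, P7=2)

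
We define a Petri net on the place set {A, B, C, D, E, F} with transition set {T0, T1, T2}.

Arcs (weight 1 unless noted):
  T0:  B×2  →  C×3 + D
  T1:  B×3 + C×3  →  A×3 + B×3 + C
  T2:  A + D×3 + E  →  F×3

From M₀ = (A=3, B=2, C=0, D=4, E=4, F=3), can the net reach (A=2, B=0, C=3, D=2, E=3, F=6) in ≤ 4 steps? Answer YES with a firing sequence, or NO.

step 1: fire T0:  (A=3, B=2, C=0, D=4, E=4, F=3) → (A=3, B=0, C=3, D=5, E=4, F=3)
step 2: fire T2:  (A=3, B=0, C=3, D=5, E=4, F=3) → (A=2, B=0, C=3, D=2, E=3, F=6)

YES — reachable via ⟨T0, T2⟩ (2 firings)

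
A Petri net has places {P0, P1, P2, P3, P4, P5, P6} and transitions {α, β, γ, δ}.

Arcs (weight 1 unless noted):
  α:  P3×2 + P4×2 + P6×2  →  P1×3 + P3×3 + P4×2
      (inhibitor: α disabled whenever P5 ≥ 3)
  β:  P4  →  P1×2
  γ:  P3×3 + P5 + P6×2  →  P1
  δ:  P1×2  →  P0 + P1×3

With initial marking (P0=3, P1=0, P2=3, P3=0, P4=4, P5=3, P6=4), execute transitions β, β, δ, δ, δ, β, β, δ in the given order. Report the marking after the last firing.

step 1: fire β:  (P0=3, P1=0, P2=3, P3=0, P4=4, P5=3, P6=4) → (P0=3, P1=2, P2=3, P3=0, P4=3, P5=3, P6=4)
step 2: fire β:  (P0=3, P1=2, P2=3, P3=0, P4=3, P5=3, P6=4) → (P0=3, P1=4, P2=3, P3=0, P4=2, P5=3, P6=4)
step 3: fire δ:  (P0=3, P1=4, P2=3, P3=0, P4=2, P5=3, P6=4) → (P0=4, P1=5, P2=3, P3=0, P4=2, P5=3, P6=4)
step 4: fire δ:  (P0=4, P1=5, P2=3, P3=0, P4=2, P5=3, P6=4) → (P0=5, P1=6, P2=3, P3=0, P4=2, P5=3, P6=4)
step 5: fire δ:  (P0=5, P1=6, P2=3, P3=0, P4=2, P5=3, P6=4) → (P0=6, P1=7, P2=3, P3=0, P4=2, P5=3, P6=4)
step 6: fire β:  (P0=6, P1=7, P2=3, P3=0, P4=2, P5=3, P6=4) → (P0=6, P1=9, P2=3, P3=0, P4=1, P5=3, P6=4)
step 7: fire β:  (P0=6, P1=9, P2=3, P3=0, P4=1, P5=3, P6=4) → (P0=6, P1=11, P2=3, P3=0, P4=0, P5=3, P6=4)
step 8: fire δ:  (P0=6, P1=11, P2=3, P3=0, P4=0, P5=3, P6=4) → (P0=7, P1=12, P2=3, P3=0, P4=0, P5=3, P6=4)

(P0=7, P1=12, P2=3, P3=0, P4=0, P5=3, P6=4)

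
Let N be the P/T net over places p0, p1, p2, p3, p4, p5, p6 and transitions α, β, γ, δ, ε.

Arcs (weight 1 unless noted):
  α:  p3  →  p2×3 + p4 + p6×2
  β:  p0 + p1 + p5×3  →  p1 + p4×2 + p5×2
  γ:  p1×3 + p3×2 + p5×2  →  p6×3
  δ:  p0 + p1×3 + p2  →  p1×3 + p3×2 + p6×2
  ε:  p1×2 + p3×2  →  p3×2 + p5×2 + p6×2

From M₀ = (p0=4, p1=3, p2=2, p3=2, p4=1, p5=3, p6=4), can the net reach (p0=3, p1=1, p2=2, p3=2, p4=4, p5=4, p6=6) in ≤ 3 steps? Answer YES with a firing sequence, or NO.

depth 0: 1 marking
depth 1: 6 markings reached so far
depth 2: 16 markings reached so far
depth 3: 30 markings reached so far
target is not among the 30 markings reachable within 3 steps

NO — not reachable within 3 firings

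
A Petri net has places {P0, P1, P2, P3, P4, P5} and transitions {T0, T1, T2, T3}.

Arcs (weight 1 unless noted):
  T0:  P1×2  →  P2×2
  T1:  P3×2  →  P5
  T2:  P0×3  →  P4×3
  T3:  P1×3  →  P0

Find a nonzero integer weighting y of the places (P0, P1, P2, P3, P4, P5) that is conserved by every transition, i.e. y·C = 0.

y = (P0:3, P1:1, P2:1, P3:0, P4:3, P5:0)

Incidence matrix C (rows=places, cols=transitions):
       T0   T1   T2   T3
   P0   0    0   -3    1
   P1  -2    0    0   -3
   P2   2    0    0    0
   P3   0   -2    0    0
   P4   0    0    3    0
   P5   0    1    0    0

Candidate y = [3, 1, 1, 0, 3, 0]; check y·C column-wise:
  col T0: 3·0 + 1·-2 + 1·2 + 3·0 = 0
  col T1: 3·0 + 1·0 + 1·0 + 0·-2 + 3·0 + 0·1 = 0
  col T2: 3·-3 + 1·0 + 1·0 + 3·3 = 0
  col T3: 3·1 + 1·-3 + 1·0 + 3·0 = 0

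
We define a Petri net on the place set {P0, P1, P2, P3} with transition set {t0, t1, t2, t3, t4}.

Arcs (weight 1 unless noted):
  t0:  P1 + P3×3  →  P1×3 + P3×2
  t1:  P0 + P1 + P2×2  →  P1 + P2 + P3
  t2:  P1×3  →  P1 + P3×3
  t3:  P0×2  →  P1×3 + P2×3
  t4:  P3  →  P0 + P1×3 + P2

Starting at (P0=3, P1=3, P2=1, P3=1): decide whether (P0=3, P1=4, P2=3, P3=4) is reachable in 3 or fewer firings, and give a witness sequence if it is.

NO — not reachable within 3 firings

depth 0: 1 marking
depth 1: 4 markings reached so far
depth 2: 10 markings reached so far
depth 3: 23 markings reached so far
target is not among the 23 markings reachable within 3 steps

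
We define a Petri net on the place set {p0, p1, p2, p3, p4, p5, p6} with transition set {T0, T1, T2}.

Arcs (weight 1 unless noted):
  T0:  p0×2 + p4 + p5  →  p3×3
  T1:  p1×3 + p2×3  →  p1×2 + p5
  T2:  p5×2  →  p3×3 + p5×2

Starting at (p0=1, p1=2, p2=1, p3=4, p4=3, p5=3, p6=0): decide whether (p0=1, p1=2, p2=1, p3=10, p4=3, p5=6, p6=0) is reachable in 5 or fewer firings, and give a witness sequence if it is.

NO — not reachable within 5 firings

depth 0: 1 marking
depth 1: 2 markings reached so far
depth 2: 3 markings reached so far
depth 3: 4 markings reached so far
depth 4: 5 markings reached so far
depth 5: 6 markings reached so far
target is not among the 6 markings reachable within 5 steps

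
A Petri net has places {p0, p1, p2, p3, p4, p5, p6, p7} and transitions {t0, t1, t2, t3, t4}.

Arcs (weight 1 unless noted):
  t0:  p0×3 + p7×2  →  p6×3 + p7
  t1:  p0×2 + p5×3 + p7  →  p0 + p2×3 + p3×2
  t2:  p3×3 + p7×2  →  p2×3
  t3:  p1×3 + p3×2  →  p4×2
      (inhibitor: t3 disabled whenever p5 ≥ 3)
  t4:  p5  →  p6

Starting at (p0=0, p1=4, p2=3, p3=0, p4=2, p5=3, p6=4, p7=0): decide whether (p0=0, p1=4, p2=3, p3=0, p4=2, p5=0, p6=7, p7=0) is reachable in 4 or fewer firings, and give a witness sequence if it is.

YES — reachable via ⟨t4, t4, t4⟩ (3 firings)

step 1: fire t4:  (p0=0, p1=4, p2=3, p3=0, p4=2, p5=3, p6=4, p7=0) → (p0=0, p1=4, p2=3, p3=0, p4=2, p5=2, p6=5, p7=0)
step 2: fire t4:  (p0=0, p1=4, p2=3, p3=0, p4=2, p5=2, p6=5, p7=0) → (p0=0, p1=4, p2=3, p3=0, p4=2, p5=1, p6=6, p7=0)
step 3: fire t4:  (p0=0, p1=4, p2=3, p3=0, p4=2, p5=1, p6=6, p7=0) → (p0=0, p1=4, p2=3, p3=0, p4=2, p5=0, p6=7, p7=0)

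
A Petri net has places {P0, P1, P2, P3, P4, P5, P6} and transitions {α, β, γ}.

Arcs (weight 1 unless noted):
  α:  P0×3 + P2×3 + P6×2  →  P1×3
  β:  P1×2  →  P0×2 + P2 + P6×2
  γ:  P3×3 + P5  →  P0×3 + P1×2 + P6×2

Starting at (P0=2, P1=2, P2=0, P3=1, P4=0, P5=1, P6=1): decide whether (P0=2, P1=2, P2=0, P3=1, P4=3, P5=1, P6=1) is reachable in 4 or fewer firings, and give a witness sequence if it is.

depth 0: 1 marking
depth 1: 2 markings reached so far
depth 2: 2 markings reached so far
(frontier empty at depth 2; search complete)
target is not among the 2 markings reachable within 4 steps

NO — not reachable within 4 firings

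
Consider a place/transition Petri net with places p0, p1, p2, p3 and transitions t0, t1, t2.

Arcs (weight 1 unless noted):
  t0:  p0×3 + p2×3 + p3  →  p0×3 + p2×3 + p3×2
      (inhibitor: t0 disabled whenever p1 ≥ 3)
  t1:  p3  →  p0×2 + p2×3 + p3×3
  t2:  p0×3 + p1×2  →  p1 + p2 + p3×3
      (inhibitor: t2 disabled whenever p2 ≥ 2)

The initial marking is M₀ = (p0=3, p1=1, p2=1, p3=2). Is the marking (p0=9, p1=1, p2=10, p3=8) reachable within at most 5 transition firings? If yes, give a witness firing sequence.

step 1: fire t1:  (p0=3, p1=1, p2=1, p3=2) → (p0=5, p1=1, p2=4, p3=4)
step 2: fire t1:  (p0=5, p1=1, p2=4, p3=4) → (p0=7, p1=1, p2=7, p3=6)
step 3: fire t1:  (p0=7, p1=1, p2=7, p3=6) → (p0=9, p1=1, p2=10, p3=8)

YES — reachable via ⟨t1, t1, t1⟩ (3 firings)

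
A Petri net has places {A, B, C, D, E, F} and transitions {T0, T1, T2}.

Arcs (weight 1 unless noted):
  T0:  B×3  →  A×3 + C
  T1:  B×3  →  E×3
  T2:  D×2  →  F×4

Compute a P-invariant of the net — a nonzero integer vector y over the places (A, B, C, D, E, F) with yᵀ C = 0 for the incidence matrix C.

y = (A:1, B:0, C:-3, D:0, E:0, F:0)

Incidence matrix C (rows=places, cols=transitions):
       T0   T1   T2
    A   3    0    0
    B  -3   -3    0
    C   1    0    0
    D   0    0   -2
    E   0    3    0
    F   0    0    4

Candidate y = [1, 0, -3, 0, 0, 0]; check y·C column-wise:
  col T0: 1·3 + 0·-3 + -3·1 = 0
  col T1: 1·0 + 0·-3 + -3·0 + 0·3 = 0
  col T2: 1·0 + -3·0 + 0·-2 + 0·4 = 0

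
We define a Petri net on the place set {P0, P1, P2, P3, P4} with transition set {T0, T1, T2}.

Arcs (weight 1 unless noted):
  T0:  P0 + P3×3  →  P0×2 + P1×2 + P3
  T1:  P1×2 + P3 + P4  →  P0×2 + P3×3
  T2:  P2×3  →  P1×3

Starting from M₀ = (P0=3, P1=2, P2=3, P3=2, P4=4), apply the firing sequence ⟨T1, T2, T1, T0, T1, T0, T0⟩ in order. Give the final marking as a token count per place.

(P0=12, P1=5, P2=0, P3=2, P4=1)

step 1: fire T1:  (P0=3, P1=2, P2=3, P3=2, P4=4) → (P0=5, P1=0, P2=3, P3=4, P4=3)
step 2: fire T2:  (P0=5, P1=0, P2=3, P3=4, P4=3) → (P0=5, P1=3, P2=0, P3=4, P4=3)
step 3: fire T1:  (P0=5, P1=3, P2=0, P3=4, P4=3) → (P0=7, P1=1, P2=0, P3=6, P4=2)
step 4: fire T0:  (P0=7, P1=1, P2=0, P3=6, P4=2) → (P0=8, P1=3, P2=0, P3=4, P4=2)
step 5: fire T1:  (P0=8, P1=3, P2=0, P3=4, P4=2) → (P0=10, P1=1, P2=0, P3=6, P4=1)
step 6: fire T0:  (P0=10, P1=1, P2=0, P3=6, P4=1) → (P0=11, P1=3, P2=0, P3=4, P4=1)
step 7: fire T0:  (P0=11, P1=3, P2=0, P3=4, P4=1) → (P0=12, P1=5, P2=0, P3=2, P4=1)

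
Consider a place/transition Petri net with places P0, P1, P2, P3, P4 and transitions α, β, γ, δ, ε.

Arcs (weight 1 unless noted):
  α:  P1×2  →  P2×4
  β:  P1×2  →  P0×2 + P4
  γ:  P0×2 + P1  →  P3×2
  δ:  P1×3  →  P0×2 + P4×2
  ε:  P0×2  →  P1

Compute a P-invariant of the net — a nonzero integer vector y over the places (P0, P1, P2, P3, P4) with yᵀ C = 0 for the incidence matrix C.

Incidence matrix C (rows=places, cols=transitions):
        α    β    γ    δ    ε
   P0   0    2   -2    2   -2
   P1  -2   -2   -1   -3    1
   P2   4    0    0    0    0
   P3   0    0    2    0    0
   P4   0    1    0    2    0

Candidate y = [1, 2, 1, 2, 2]; check y·C column-wise:
  col α: 1·0 + 2·-2 + 1·4 + 2·0 + 2·0 = 0
  col β: 1·2 + 2·-2 + 1·0 + 2·0 + 2·1 = 0
  col γ: 1·-2 + 2·-1 + 1·0 + 2·2 + 2·0 = 0
  col δ: 1·2 + 2·-3 + 1·0 + 2·0 + 2·2 = 0
  col ε: 1·-2 + 2·1 + 1·0 + 2·0 + 2·0 = 0

y = (P0:1, P1:2, P2:1, P3:2, P4:2)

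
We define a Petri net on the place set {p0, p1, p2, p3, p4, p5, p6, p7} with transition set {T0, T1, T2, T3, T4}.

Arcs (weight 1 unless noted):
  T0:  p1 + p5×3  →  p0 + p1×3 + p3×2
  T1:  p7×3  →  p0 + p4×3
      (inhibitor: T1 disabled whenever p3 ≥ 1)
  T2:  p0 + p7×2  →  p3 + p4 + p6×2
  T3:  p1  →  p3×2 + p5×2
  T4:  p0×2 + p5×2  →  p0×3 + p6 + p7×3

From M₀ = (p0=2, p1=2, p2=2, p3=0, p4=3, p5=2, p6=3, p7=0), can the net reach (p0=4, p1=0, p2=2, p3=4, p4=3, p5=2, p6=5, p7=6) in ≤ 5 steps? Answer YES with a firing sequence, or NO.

YES — reachable via ⟨T3, T3, T4, T4⟩ (4 firings)

step 1: fire T3:  (p0=2, p1=2, p2=2, p3=0, p4=3, p5=2, p6=3, p7=0) → (p0=2, p1=1, p2=2, p3=2, p4=3, p5=4, p6=3, p7=0)
step 2: fire T3:  (p0=2, p1=1, p2=2, p3=2, p4=3, p5=4, p6=3, p7=0) → (p0=2, p1=0, p2=2, p3=4, p4=3, p5=6, p6=3, p7=0)
step 3: fire T4:  (p0=2, p1=0, p2=2, p3=4, p4=3, p5=6, p6=3, p7=0) → (p0=3, p1=0, p2=2, p3=4, p4=3, p5=4, p6=4, p7=3)
step 4: fire T4:  (p0=3, p1=0, p2=2, p3=4, p4=3, p5=4, p6=4, p7=3) → (p0=4, p1=0, p2=2, p3=4, p4=3, p5=2, p6=5, p7=6)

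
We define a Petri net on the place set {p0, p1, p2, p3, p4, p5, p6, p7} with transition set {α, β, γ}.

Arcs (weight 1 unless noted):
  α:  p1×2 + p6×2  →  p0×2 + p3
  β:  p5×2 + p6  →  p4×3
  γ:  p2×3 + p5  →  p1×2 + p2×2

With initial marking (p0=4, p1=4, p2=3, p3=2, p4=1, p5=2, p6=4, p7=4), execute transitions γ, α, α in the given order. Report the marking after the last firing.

step 1: fire γ:  (p0=4, p1=4, p2=3, p3=2, p4=1, p5=2, p6=4, p7=4) → (p0=4, p1=6, p2=2, p3=2, p4=1, p5=1, p6=4, p7=4)
step 2: fire α:  (p0=4, p1=6, p2=2, p3=2, p4=1, p5=1, p6=4, p7=4) → (p0=6, p1=4, p2=2, p3=3, p4=1, p5=1, p6=2, p7=4)
step 3: fire α:  (p0=6, p1=4, p2=2, p3=3, p4=1, p5=1, p6=2, p7=4) → (p0=8, p1=2, p2=2, p3=4, p4=1, p5=1, p6=0, p7=4)

(p0=8, p1=2, p2=2, p3=4, p4=1, p5=1, p6=0, p7=4)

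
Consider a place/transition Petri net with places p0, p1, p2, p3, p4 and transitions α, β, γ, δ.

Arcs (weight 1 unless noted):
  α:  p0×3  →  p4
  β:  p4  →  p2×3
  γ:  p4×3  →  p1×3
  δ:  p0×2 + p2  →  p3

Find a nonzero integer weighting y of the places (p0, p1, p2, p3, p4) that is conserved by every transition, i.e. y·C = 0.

y = (p0:1, p1:3, p2:1, p3:3, p4:3)

Incidence matrix C (rows=places, cols=transitions):
        α    β    γ    δ
   p0  -3    0    0   -2
   p1   0    0    3    0
   p2   0    3    0   -1
   p3   0    0    0    1
   p4   1   -1   -3    0

Candidate y = [1, 3, 1, 3, 3]; check y·C column-wise:
  col α: 1·-3 + 3·0 + 1·0 + 3·0 + 3·1 = 0
  col β: 1·0 + 3·0 + 1·3 + 3·0 + 3·-1 = 0
  col γ: 1·0 + 3·3 + 1·0 + 3·0 + 3·-3 = 0
  col δ: 1·-2 + 3·0 + 1·-1 + 3·1 + 3·0 = 0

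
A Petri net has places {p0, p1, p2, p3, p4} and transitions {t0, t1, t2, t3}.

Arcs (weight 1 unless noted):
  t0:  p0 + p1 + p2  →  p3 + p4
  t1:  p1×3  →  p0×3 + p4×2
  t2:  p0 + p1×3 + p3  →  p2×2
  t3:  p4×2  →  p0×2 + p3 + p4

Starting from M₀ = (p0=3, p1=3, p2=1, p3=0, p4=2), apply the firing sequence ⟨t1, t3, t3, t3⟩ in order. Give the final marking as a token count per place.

(p0=12, p1=0, p2=1, p3=3, p4=1)

step 1: fire t1:  (p0=3, p1=3, p2=1, p3=0, p4=2) → (p0=6, p1=0, p2=1, p3=0, p4=4)
step 2: fire t3:  (p0=6, p1=0, p2=1, p3=0, p4=4) → (p0=8, p1=0, p2=1, p3=1, p4=3)
step 3: fire t3:  (p0=8, p1=0, p2=1, p3=1, p4=3) → (p0=10, p1=0, p2=1, p3=2, p4=2)
step 4: fire t3:  (p0=10, p1=0, p2=1, p3=2, p4=2) → (p0=12, p1=0, p2=1, p3=3, p4=1)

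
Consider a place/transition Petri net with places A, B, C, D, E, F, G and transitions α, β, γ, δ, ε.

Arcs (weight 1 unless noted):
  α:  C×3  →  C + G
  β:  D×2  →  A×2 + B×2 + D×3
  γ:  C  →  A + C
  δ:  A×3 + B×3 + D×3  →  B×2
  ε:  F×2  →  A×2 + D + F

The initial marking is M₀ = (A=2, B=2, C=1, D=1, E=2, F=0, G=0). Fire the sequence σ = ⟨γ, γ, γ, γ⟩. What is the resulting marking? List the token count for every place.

step 1: fire γ:  (A=2, B=2, C=1, D=1, E=2, F=0, G=0) → (A=3, B=2, C=1, D=1, E=2, F=0, G=0)
step 2: fire γ:  (A=3, B=2, C=1, D=1, E=2, F=0, G=0) → (A=4, B=2, C=1, D=1, E=2, F=0, G=0)
step 3: fire γ:  (A=4, B=2, C=1, D=1, E=2, F=0, G=0) → (A=5, B=2, C=1, D=1, E=2, F=0, G=0)
step 4: fire γ:  (A=5, B=2, C=1, D=1, E=2, F=0, G=0) → (A=6, B=2, C=1, D=1, E=2, F=0, G=0)

(A=6, B=2, C=1, D=1, E=2, F=0, G=0)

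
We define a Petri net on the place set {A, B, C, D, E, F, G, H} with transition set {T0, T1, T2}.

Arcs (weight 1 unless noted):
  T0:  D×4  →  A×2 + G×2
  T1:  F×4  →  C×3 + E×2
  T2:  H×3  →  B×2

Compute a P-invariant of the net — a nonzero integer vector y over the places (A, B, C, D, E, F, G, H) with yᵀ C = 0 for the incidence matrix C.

y = (A:2, B:0, C:0, D:1, E:0, F:0, G:0, H:0)

Incidence matrix C (rows=places, cols=transitions):
       T0   T1   T2
    A   2    0    0
    B   0    0    2
    C   0    3    0
    D  -4    0    0
    E   0    2    0
    F   0   -4    0
    G   2    0    0
    H   0    0   -3

Candidate y = [2, 0, 0, 1, 0, 0, 0, 0]; check y·C column-wise:
  col T0: 2·2 + 1·-4 + 0·2 = 0
  col T1: 2·0 + 0·3 + 1·0 + 0·2 + 0·-4 = 0
  col T2: 2·0 + 0·2 + 1·0 + 0·-3 = 0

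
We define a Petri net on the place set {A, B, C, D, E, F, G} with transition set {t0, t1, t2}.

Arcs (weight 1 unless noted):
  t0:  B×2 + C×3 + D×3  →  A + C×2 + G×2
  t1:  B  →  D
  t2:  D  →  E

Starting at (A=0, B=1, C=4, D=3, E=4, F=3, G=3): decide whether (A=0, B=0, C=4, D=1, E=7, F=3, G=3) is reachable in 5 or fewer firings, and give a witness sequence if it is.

YES — reachable via ⟨t1, t2, t2, t2⟩ (4 firings)

step 1: fire t1:  (A=0, B=1, C=4, D=3, E=4, F=3, G=3) → (A=0, B=0, C=4, D=4, E=4, F=3, G=3)
step 2: fire t2:  (A=0, B=0, C=4, D=4, E=4, F=3, G=3) → (A=0, B=0, C=4, D=3, E=5, F=3, G=3)
step 3: fire t2:  (A=0, B=0, C=4, D=3, E=5, F=3, G=3) → (A=0, B=0, C=4, D=2, E=6, F=3, G=3)
step 4: fire t2:  (A=0, B=0, C=4, D=2, E=6, F=3, G=3) → (A=0, B=0, C=4, D=1, E=7, F=3, G=3)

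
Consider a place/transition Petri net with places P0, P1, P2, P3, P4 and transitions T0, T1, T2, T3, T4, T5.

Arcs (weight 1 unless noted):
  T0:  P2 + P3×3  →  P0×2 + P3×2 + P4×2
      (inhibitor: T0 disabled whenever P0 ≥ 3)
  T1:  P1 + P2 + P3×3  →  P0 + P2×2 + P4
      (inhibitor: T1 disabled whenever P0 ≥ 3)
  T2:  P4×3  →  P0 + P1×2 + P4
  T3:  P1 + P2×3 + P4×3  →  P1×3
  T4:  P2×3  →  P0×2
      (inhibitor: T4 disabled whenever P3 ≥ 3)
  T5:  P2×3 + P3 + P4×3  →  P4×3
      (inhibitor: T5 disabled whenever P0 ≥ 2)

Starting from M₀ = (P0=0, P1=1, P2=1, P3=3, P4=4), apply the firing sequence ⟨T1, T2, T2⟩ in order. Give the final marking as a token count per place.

(P0=3, P1=4, P2=2, P3=0, P4=1)

step 1: fire T1:  (P0=0, P1=1, P2=1, P3=3, P4=4) → (P0=1, P1=0, P2=2, P3=0, P4=5)
step 2: fire T2:  (P0=1, P1=0, P2=2, P3=0, P4=5) → (P0=2, P1=2, P2=2, P3=0, P4=3)
step 3: fire T2:  (P0=2, P1=2, P2=2, P3=0, P4=3) → (P0=3, P1=4, P2=2, P3=0, P4=1)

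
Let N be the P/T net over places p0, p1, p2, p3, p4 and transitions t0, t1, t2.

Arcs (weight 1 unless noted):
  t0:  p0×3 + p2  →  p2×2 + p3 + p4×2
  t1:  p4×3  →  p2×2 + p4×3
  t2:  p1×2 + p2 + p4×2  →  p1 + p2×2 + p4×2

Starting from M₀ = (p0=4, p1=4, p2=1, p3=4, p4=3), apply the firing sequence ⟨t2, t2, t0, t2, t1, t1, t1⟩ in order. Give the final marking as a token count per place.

step 1: fire t2:  (p0=4, p1=4, p2=1, p3=4, p4=3) → (p0=4, p1=3, p2=2, p3=4, p4=3)
step 2: fire t2:  (p0=4, p1=3, p2=2, p3=4, p4=3) → (p0=4, p1=2, p2=3, p3=4, p4=3)
step 3: fire t0:  (p0=4, p1=2, p2=3, p3=4, p4=3) → (p0=1, p1=2, p2=4, p3=5, p4=5)
step 4: fire t2:  (p0=1, p1=2, p2=4, p3=5, p4=5) → (p0=1, p1=1, p2=5, p3=5, p4=5)
step 5: fire t1:  (p0=1, p1=1, p2=5, p3=5, p4=5) → (p0=1, p1=1, p2=7, p3=5, p4=5)
step 6: fire t1:  (p0=1, p1=1, p2=7, p3=5, p4=5) → (p0=1, p1=1, p2=9, p3=5, p4=5)
step 7: fire t1:  (p0=1, p1=1, p2=9, p3=5, p4=5) → (p0=1, p1=1, p2=11, p3=5, p4=5)

(p0=1, p1=1, p2=11, p3=5, p4=5)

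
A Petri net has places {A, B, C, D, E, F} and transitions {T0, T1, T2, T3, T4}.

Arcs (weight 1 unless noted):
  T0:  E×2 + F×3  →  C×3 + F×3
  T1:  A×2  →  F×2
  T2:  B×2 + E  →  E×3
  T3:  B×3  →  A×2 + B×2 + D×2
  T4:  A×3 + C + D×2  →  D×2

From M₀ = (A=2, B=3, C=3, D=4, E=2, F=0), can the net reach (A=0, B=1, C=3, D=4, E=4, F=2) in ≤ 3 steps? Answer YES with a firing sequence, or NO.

step 1: fire T1:  (A=2, B=3, C=3, D=4, E=2, F=0) → (A=0, B=3, C=3, D=4, E=2, F=2)
step 2: fire T2:  (A=0, B=3, C=3, D=4, E=2, F=2) → (A=0, B=1, C=3, D=4, E=4, F=2)

YES — reachable via ⟨T1, T2⟩ (2 firings)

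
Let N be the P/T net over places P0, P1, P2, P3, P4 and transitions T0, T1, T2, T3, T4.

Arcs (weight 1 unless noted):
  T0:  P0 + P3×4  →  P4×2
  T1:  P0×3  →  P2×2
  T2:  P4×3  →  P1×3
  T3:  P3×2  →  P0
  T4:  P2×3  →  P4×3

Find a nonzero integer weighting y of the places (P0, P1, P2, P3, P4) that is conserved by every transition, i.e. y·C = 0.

Incidence matrix C (rows=places, cols=transitions):
       T0   T1   T2   T3   T4
   P0  -1   -3    0    1    0
   P1   0    0    3    0    0
   P2   0    2    0    0   -3
   P3  -4    0    0   -2    0
   P4   2    0   -3    0    3

Candidate y = [2, 3, 3, 1, 3]; check y·C column-wise:
  col T0: 2·-1 + 3·0 + 3·0 + 1·-4 + 3·2 = 0
  col T1: 2·-3 + 3·0 + 3·2 + 1·0 + 3·0 = 0
  col T2: 2·0 + 3·3 + 3·0 + 1·0 + 3·-3 = 0
  col T3: 2·1 + 3·0 + 3·0 + 1·-2 + 3·0 = 0
  col T4: 2·0 + 3·0 + 3·-3 + 1·0 + 3·3 = 0

y = (P0:2, P1:3, P2:3, P3:1, P4:3)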